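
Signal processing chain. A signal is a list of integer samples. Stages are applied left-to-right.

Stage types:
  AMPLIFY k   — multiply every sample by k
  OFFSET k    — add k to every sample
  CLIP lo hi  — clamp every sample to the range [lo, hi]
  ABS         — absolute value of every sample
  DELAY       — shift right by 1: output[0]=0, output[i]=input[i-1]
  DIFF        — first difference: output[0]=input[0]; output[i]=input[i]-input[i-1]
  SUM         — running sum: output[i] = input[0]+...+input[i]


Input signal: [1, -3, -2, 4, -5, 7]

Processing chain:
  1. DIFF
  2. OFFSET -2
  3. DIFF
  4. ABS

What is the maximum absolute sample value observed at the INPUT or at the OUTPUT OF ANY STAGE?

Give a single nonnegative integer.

Answer: 21

Derivation:
Input: [1, -3, -2, 4, -5, 7] (max |s|=7)
Stage 1 (DIFF): s[0]=1, -3-1=-4, -2--3=1, 4--2=6, -5-4=-9, 7--5=12 -> [1, -4, 1, 6, -9, 12] (max |s|=12)
Stage 2 (OFFSET -2): 1+-2=-1, -4+-2=-6, 1+-2=-1, 6+-2=4, -9+-2=-11, 12+-2=10 -> [-1, -6, -1, 4, -11, 10] (max |s|=11)
Stage 3 (DIFF): s[0]=-1, -6--1=-5, -1--6=5, 4--1=5, -11-4=-15, 10--11=21 -> [-1, -5, 5, 5, -15, 21] (max |s|=21)
Stage 4 (ABS): |-1|=1, |-5|=5, |5|=5, |5|=5, |-15|=15, |21|=21 -> [1, 5, 5, 5, 15, 21] (max |s|=21)
Overall max amplitude: 21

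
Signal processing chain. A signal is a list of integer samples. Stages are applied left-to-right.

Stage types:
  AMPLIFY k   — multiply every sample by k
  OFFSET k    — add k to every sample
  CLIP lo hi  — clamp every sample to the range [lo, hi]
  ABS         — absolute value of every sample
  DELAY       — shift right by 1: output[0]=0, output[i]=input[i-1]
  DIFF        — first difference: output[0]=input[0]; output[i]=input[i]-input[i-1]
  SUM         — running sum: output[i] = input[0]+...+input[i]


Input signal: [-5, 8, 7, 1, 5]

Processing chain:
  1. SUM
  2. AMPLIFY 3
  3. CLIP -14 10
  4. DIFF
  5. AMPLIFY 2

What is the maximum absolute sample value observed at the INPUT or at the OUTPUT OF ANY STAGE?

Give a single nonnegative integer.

Input: [-5, 8, 7, 1, 5] (max |s|=8)
Stage 1 (SUM): sum[0..0]=-5, sum[0..1]=3, sum[0..2]=10, sum[0..3]=11, sum[0..4]=16 -> [-5, 3, 10, 11, 16] (max |s|=16)
Stage 2 (AMPLIFY 3): -5*3=-15, 3*3=9, 10*3=30, 11*3=33, 16*3=48 -> [-15, 9, 30, 33, 48] (max |s|=48)
Stage 3 (CLIP -14 10): clip(-15,-14,10)=-14, clip(9,-14,10)=9, clip(30,-14,10)=10, clip(33,-14,10)=10, clip(48,-14,10)=10 -> [-14, 9, 10, 10, 10] (max |s|=14)
Stage 4 (DIFF): s[0]=-14, 9--14=23, 10-9=1, 10-10=0, 10-10=0 -> [-14, 23, 1, 0, 0] (max |s|=23)
Stage 5 (AMPLIFY 2): -14*2=-28, 23*2=46, 1*2=2, 0*2=0, 0*2=0 -> [-28, 46, 2, 0, 0] (max |s|=46)
Overall max amplitude: 48

Answer: 48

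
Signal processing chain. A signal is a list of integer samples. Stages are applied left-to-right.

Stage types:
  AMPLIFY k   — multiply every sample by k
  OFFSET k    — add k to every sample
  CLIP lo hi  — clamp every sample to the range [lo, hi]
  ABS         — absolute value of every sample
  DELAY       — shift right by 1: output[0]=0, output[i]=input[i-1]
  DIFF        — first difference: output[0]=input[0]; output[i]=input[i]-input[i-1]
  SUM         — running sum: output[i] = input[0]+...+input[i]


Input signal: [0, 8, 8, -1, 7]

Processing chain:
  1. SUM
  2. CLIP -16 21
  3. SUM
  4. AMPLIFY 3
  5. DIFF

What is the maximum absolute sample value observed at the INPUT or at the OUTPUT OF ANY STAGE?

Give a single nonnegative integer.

Answer: 180

Derivation:
Input: [0, 8, 8, -1, 7] (max |s|=8)
Stage 1 (SUM): sum[0..0]=0, sum[0..1]=8, sum[0..2]=16, sum[0..3]=15, sum[0..4]=22 -> [0, 8, 16, 15, 22] (max |s|=22)
Stage 2 (CLIP -16 21): clip(0,-16,21)=0, clip(8,-16,21)=8, clip(16,-16,21)=16, clip(15,-16,21)=15, clip(22,-16,21)=21 -> [0, 8, 16, 15, 21] (max |s|=21)
Stage 3 (SUM): sum[0..0]=0, sum[0..1]=8, sum[0..2]=24, sum[0..3]=39, sum[0..4]=60 -> [0, 8, 24, 39, 60] (max |s|=60)
Stage 4 (AMPLIFY 3): 0*3=0, 8*3=24, 24*3=72, 39*3=117, 60*3=180 -> [0, 24, 72, 117, 180] (max |s|=180)
Stage 5 (DIFF): s[0]=0, 24-0=24, 72-24=48, 117-72=45, 180-117=63 -> [0, 24, 48, 45, 63] (max |s|=63)
Overall max amplitude: 180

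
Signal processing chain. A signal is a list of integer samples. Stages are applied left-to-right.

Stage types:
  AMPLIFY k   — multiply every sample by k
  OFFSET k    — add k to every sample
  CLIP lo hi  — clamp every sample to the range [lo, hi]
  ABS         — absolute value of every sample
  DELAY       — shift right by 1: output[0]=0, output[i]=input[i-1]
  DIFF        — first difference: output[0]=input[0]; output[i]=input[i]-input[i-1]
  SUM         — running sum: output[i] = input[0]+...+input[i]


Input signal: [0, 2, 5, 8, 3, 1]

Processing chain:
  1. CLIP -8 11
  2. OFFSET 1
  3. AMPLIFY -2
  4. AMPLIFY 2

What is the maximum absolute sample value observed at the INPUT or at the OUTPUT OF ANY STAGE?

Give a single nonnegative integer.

Input: [0, 2, 5, 8, 3, 1] (max |s|=8)
Stage 1 (CLIP -8 11): clip(0,-8,11)=0, clip(2,-8,11)=2, clip(5,-8,11)=5, clip(8,-8,11)=8, clip(3,-8,11)=3, clip(1,-8,11)=1 -> [0, 2, 5, 8, 3, 1] (max |s|=8)
Stage 2 (OFFSET 1): 0+1=1, 2+1=3, 5+1=6, 8+1=9, 3+1=4, 1+1=2 -> [1, 3, 6, 9, 4, 2] (max |s|=9)
Stage 3 (AMPLIFY -2): 1*-2=-2, 3*-2=-6, 6*-2=-12, 9*-2=-18, 4*-2=-8, 2*-2=-4 -> [-2, -6, -12, -18, -8, -4] (max |s|=18)
Stage 4 (AMPLIFY 2): -2*2=-4, -6*2=-12, -12*2=-24, -18*2=-36, -8*2=-16, -4*2=-8 -> [-4, -12, -24, -36, -16, -8] (max |s|=36)
Overall max amplitude: 36

Answer: 36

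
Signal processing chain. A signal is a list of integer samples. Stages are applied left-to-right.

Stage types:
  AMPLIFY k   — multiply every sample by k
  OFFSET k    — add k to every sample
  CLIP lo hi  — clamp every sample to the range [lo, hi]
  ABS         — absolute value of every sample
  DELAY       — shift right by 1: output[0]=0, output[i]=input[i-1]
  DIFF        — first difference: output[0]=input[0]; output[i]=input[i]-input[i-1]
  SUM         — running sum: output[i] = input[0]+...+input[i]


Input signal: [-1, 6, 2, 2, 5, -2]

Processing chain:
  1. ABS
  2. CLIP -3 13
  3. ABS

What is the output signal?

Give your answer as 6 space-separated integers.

Input: [-1, 6, 2, 2, 5, -2]
Stage 1 (ABS): |-1|=1, |6|=6, |2|=2, |2|=2, |5|=5, |-2|=2 -> [1, 6, 2, 2, 5, 2]
Stage 2 (CLIP -3 13): clip(1,-3,13)=1, clip(6,-3,13)=6, clip(2,-3,13)=2, clip(2,-3,13)=2, clip(5,-3,13)=5, clip(2,-3,13)=2 -> [1, 6, 2, 2, 5, 2]
Stage 3 (ABS): |1|=1, |6|=6, |2|=2, |2|=2, |5|=5, |2|=2 -> [1, 6, 2, 2, 5, 2]

Answer: 1 6 2 2 5 2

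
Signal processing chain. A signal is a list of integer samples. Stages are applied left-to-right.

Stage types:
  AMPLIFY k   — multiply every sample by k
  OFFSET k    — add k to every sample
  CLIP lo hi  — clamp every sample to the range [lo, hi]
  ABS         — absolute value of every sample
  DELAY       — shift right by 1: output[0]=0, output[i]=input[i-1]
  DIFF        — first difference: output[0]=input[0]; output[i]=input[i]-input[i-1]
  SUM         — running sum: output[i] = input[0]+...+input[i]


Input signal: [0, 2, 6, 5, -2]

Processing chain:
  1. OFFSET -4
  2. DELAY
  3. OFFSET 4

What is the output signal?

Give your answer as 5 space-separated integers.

Answer: 4 0 2 6 5

Derivation:
Input: [0, 2, 6, 5, -2]
Stage 1 (OFFSET -4): 0+-4=-4, 2+-4=-2, 6+-4=2, 5+-4=1, -2+-4=-6 -> [-4, -2, 2, 1, -6]
Stage 2 (DELAY): [0, -4, -2, 2, 1] = [0, -4, -2, 2, 1] -> [0, -4, -2, 2, 1]
Stage 3 (OFFSET 4): 0+4=4, -4+4=0, -2+4=2, 2+4=6, 1+4=5 -> [4, 0, 2, 6, 5]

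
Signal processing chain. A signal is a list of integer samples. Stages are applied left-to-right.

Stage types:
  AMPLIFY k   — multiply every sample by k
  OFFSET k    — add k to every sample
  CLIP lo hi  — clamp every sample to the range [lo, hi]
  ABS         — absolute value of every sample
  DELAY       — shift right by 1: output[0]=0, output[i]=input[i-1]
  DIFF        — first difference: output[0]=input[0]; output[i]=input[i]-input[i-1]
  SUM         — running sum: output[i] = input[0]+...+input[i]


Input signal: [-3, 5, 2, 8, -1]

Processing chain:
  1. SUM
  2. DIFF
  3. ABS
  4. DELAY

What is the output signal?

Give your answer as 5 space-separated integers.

Input: [-3, 5, 2, 8, -1]
Stage 1 (SUM): sum[0..0]=-3, sum[0..1]=2, sum[0..2]=4, sum[0..3]=12, sum[0..4]=11 -> [-3, 2, 4, 12, 11]
Stage 2 (DIFF): s[0]=-3, 2--3=5, 4-2=2, 12-4=8, 11-12=-1 -> [-3, 5, 2, 8, -1]
Stage 3 (ABS): |-3|=3, |5|=5, |2|=2, |8|=8, |-1|=1 -> [3, 5, 2, 8, 1]
Stage 4 (DELAY): [0, 3, 5, 2, 8] = [0, 3, 5, 2, 8] -> [0, 3, 5, 2, 8]

Answer: 0 3 5 2 8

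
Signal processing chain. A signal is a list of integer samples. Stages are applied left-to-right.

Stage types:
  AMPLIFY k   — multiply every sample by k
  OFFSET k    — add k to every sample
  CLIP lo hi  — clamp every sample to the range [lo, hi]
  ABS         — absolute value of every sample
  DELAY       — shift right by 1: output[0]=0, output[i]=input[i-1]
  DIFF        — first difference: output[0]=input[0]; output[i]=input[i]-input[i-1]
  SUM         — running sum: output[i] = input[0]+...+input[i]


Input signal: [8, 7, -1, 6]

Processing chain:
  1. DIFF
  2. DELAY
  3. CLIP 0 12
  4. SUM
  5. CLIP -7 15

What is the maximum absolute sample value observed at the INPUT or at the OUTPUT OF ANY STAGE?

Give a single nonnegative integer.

Answer: 8

Derivation:
Input: [8, 7, -1, 6] (max |s|=8)
Stage 1 (DIFF): s[0]=8, 7-8=-1, -1-7=-8, 6--1=7 -> [8, -1, -8, 7] (max |s|=8)
Stage 2 (DELAY): [0, 8, -1, -8] = [0, 8, -1, -8] -> [0, 8, -1, -8] (max |s|=8)
Stage 3 (CLIP 0 12): clip(0,0,12)=0, clip(8,0,12)=8, clip(-1,0,12)=0, clip(-8,0,12)=0 -> [0, 8, 0, 0] (max |s|=8)
Stage 4 (SUM): sum[0..0]=0, sum[0..1]=8, sum[0..2]=8, sum[0..3]=8 -> [0, 8, 8, 8] (max |s|=8)
Stage 5 (CLIP -7 15): clip(0,-7,15)=0, clip(8,-7,15)=8, clip(8,-7,15)=8, clip(8,-7,15)=8 -> [0, 8, 8, 8] (max |s|=8)
Overall max amplitude: 8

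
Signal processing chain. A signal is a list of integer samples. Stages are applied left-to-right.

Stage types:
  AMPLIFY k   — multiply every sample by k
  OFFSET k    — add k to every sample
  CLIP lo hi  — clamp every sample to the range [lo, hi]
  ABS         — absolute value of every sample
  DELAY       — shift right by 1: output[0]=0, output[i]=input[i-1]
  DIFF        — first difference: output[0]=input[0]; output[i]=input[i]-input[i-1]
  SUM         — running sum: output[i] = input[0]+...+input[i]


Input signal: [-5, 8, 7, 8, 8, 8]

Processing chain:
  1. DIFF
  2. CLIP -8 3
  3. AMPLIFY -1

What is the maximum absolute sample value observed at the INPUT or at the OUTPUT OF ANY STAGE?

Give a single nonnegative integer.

Input: [-5, 8, 7, 8, 8, 8] (max |s|=8)
Stage 1 (DIFF): s[0]=-5, 8--5=13, 7-8=-1, 8-7=1, 8-8=0, 8-8=0 -> [-5, 13, -1, 1, 0, 0] (max |s|=13)
Stage 2 (CLIP -8 3): clip(-5,-8,3)=-5, clip(13,-8,3)=3, clip(-1,-8,3)=-1, clip(1,-8,3)=1, clip(0,-8,3)=0, clip(0,-8,3)=0 -> [-5, 3, -1, 1, 0, 0] (max |s|=5)
Stage 3 (AMPLIFY -1): -5*-1=5, 3*-1=-3, -1*-1=1, 1*-1=-1, 0*-1=0, 0*-1=0 -> [5, -3, 1, -1, 0, 0] (max |s|=5)
Overall max amplitude: 13

Answer: 13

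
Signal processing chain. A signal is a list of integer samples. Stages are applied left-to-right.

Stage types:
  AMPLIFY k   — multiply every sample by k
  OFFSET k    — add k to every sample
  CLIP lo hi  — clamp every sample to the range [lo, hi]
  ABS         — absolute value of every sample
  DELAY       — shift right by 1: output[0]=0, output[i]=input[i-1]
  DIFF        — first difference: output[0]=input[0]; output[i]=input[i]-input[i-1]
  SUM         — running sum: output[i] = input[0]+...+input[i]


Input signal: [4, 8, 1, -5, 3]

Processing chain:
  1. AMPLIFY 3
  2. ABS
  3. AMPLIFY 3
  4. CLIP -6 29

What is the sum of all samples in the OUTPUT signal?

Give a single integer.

Answer: 123

Derivation:
Input: [4, 8, 1, -5, 3]
Stage 1 (AMPLIFY 3): 4*3=12, 8*3=24, 1*3=3, -5*3=-15, 3*3=9 -> [12, 24, 3, -15, 9]
Stage 2 (ABS): |12|=12, |24|=24, |3|=3, |-15|=15, |9|=9 -> [12, 24, 3, 15, 9]
Stage 3 (AMPLIFY 3): 12*3=36, 24*3=72, 3*3=9, 15*3=45, 9*3=27 -> [36, 72, 9, 45, 27]
Stage 4 (CLIP -6 29): clip(36,-6,29)=29, clip(72,-6,29)=29, clip(9,-6,29)=9, clip(45,-6,29)=29, clip(27,-6,29)=27 -> [29, 29, 9, 29, 27]
Output sum: 123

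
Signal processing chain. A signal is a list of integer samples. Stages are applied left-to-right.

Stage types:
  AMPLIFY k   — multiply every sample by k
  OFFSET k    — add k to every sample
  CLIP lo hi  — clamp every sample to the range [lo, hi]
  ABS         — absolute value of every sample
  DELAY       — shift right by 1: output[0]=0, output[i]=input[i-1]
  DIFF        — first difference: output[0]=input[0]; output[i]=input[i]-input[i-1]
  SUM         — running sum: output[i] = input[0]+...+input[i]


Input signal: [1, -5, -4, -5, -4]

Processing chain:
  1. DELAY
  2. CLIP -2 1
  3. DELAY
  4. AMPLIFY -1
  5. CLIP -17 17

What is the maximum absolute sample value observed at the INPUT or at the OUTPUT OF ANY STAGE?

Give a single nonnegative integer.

Input: [1, -5, -4, -5, -4] (max |s|=5)
Stage 1 (DELAY): [0, 1, -5, -4, -5] = [0, 1, -5, -4, -5] -> [0, 1, -5, -4, -5] (max |s|=5)
Stage 2 (CLIP -2 1): clip(0,-2,1)=0, clip(1,-2,1)=1, clip(-5,-2,1)=-2, clip(-4,-2,1)=-2, clip(-5,-2,1)=-2 -> [0, 1, -2, -2, -2] (max |s|=2)
Stage 3 (DELAY): [0, 0, 1, -2, -2] = [0, 0, 1, -2, -2] -> [0, 0, 1, -2, -2] (max |s|=2)
Stage 4 (AMPLIFY -1): 0*-1=0, 0*-1=0, 1*-1=-1, -2*-1=2, -2*-1=2 -> [0, 0, -1, 2, 2] (max |s|=2)
Stage 5 (CLIP -17 17): clip(0,-17,17)=0, clip(0,-17,17)=0, clip(-1,-17,17)=-1, clip(2,-17,17)=2, clip(2,-17,17)=2 -> [0, 0, -1, 2, 2] (max |s|=2)
Overall max amplitude: 5

Answer: 5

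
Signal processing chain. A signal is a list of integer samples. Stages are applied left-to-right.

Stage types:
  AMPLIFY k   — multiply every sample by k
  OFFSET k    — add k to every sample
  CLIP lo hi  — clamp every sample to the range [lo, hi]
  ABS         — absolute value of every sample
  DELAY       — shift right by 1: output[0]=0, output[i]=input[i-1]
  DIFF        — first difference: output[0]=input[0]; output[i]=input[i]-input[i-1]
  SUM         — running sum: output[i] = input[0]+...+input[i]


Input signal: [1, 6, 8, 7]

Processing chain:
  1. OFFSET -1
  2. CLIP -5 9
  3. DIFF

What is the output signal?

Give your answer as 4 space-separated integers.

Input: [1, 6, 8, 7]
Stage 1 (OFFSET -1): 1+-1=0, 6+-1=5, 8+-1=7, 7+-1=6 -> [0, 5, 7, 6]
Stage 2 (CLIP -5 9): clip(0,-5,9)=0, clip(5,-5,9)=5, clip(7,-5,9)=7, clip(6,-5,9)=6 -> [0, 5, 7, 6]
Stage 3 (DIFF): s[0]=0, 5-0=5, 7-5=2, 6-7=-1 -> [0, 5, 2, -1]

Answer: 0 5 2 -1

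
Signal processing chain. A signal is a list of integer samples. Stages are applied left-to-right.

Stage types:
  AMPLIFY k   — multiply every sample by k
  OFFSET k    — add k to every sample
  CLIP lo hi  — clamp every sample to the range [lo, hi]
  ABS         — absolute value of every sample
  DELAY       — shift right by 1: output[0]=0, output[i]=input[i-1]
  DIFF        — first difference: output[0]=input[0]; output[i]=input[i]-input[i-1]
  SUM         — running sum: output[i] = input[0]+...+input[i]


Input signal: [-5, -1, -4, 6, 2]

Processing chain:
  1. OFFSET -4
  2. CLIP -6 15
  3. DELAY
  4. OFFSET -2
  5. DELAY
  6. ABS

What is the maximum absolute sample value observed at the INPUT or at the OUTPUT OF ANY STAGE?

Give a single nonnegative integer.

Answer: 9

Derivation:
Input: [-5, -1, -4, 6, 2] (max |s|=6)
Stage 1 (OFFSET -4): -5+-4=-9, -1+-4=-5, -4+-4=-8, 6+-4=2, 2+-4=-2 -> [-9, -5, -8, 2, -2] (max |s|=9)
Stage 2 (CLIP -6 15): clip(-9,-6,15)=-6, clip(-5,-6,15)=-5, clip(-8,-6,15)=-6, clip(2,-6,15)=2, clip(-2,-6,15)=-2 -> [-6, -5, -6, 2, -2] (max |s|=6)
Stage 3 (DELAY): [0, -6, -5, -6, 2] = [0, -6, -5, -6, 2] -> [0, -6, -5, -6, 2] (max |s|=6)
Stage 4 (OFFSET -2): 0+-2=-2, -6+-2=-8, -5+-2=-7, -6+-2=-8, 2+-2=0 -> [-2, -8, -7, -8, 0] (max |s|=8)
Stage 5 (DELAY): [0, -2, -8, -7, -8] = [0, -2, -8, -7, -8] -> [0, -2, -8, -7, -8] (max |s|=8)
Stage 6 (ABS): |0|=0, |-2|=2, |-8|=8, |-7|=7, |-8|=8 -> [0, 2, 8, 7, 8] (max |s|=8)
Overall max amplitude: 9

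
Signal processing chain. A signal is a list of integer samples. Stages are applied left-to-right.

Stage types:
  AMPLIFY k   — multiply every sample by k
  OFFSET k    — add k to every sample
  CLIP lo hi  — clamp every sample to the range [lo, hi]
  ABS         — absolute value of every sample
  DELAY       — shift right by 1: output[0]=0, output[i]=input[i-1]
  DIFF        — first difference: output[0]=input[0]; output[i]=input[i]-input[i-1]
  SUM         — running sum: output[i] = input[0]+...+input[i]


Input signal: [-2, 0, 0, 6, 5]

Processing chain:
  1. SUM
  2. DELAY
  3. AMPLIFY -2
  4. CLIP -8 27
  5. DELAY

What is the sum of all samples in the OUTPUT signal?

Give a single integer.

Input: [-2, 0, 0, 6, 5]
Stage 1 (SUM): sum[0..0]=-2, sum[0..1]=-2, sum[0..2]=-2, sum[0..3]=4, sum[0..4]=9 -> [-2, -2, -2, 4, 9]
Stage 2 (DELAY): [0, -2, -2, -2, 4] = [0, -2, -2, -2, 4] -> [0, -2, -2, -2, 4]
Stage 3 (AMPLIFY -2): 0*-2=0, -2*-2=4, -2*-2=4, -2*-2=4, 4*-2=-8 -> [0, 4, 4, 4, -8]
Stage 4 (CLIP -8 27): clip(0,-8,27)=0, clip(4,-8,27)=4, clip(4,-8,27)=4, clip(4,-8,27)=4, clip(-8,-8,27)=-8 -> [0, 4, 4, 4, -8]
Stage 5 (DELAY): [0, 0, 4, 4, 4] = [0, 0, 4, 4, 4] -> [0, 0, 4, 4, 4]
Output sum: 12

Answer: 12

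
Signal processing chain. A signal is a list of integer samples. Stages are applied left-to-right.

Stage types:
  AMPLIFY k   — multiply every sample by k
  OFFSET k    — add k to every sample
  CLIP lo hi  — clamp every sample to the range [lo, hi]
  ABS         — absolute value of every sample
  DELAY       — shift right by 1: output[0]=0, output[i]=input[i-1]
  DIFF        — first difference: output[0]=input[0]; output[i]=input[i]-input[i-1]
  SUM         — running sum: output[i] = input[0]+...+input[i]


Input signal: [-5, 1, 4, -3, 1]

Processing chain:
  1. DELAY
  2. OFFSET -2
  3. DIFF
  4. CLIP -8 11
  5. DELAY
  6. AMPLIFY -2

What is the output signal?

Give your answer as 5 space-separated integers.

Input: [-5, 1, 4, -3, 1]
Stage 1 (DELAY): [0, -5, 1, 4, -3] = [0, -5, 1, 4, -3] -> [0, -5, 1, 4, -3]
Stage 2 (OFFSET -2): 0+-2=-2, -5+-2=-7, 1+-2=-1, 4+-2=2, -3+-2=-5 -> [-2, -7, -1, 2, -5]
Stage 3 (DIFF): s[0]=-2, -7--2=-5, -1--7=6, 2--1=3, -5-2=-7 -> [-2, -5, 6, 3, -7]
Stage 4 (CLIP -8 11): clip(-2,-8,11)=-2, clip(-5,-8,11)=-5, clip(6,-8,11)=6, clip(3,-8,11)=3, clip(-7,-8,11)=-7 -> [-2, -5, 6, 3, -7]
Stage 5 (DELAY): [0, -2, -5, 6, 3] = [0, -2, -5, 6, 3] -> [0, -2, -5, 6, 3]
Stage 6 (AMPLIFY -2): 0*-2=0, -2*-2=4, -5*-2=10, 6*-2=-12, 3*-2=-6 -> [0, 4, 10, -12, -6]

Answer: 0 4 10 -12 -6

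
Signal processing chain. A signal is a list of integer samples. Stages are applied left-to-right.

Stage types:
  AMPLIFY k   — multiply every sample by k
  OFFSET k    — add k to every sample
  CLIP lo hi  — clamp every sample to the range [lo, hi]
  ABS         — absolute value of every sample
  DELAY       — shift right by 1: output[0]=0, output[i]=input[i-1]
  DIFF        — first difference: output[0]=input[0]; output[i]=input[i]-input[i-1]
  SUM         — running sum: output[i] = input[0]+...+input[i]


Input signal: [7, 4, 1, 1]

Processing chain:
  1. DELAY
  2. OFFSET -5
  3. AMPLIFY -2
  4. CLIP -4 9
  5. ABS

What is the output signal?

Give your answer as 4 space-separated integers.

Input: [7, 4, 1, 1]
Stage 1 (DELAY): [0, 7, 4, 1] = [0, 7, 4, 1] -> [0, 7, 4, 1]
Stage 2 (OFFSET -5): 0+-5=-5, 7+-5=2, 4+-5=-1, 1+-5=-4 -> [-5, 2, -1, -4]
Stage 3 (AMPLIFY -2): -5*-2=10, 2*-2=-4, -1*-2=2, -4*-2=8 -> [10, -4, 2, 8]
Stage 4 (CLIP -4 9): clip(10,-4,9)=9, clip(-4,-4,9)=-4, clip(2,-4,9)=2, clip(8,-4,9)=8 -> [9, -4, 2, 8]
Stage 5 (ABS): |9|=9, |-4|=4, |2|=2, |8|=8 -> [9, 4, 2, 8]

Answer: 9 4 2 8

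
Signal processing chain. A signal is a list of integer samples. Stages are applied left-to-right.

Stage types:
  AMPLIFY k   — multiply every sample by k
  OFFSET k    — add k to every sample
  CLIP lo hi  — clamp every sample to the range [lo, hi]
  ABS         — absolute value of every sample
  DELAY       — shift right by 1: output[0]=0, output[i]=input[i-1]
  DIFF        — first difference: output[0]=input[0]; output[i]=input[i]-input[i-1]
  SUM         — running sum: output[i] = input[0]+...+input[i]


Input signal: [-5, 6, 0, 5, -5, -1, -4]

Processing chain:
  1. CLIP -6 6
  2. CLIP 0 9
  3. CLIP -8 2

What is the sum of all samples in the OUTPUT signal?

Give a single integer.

Answer: 4

Derivation:
Input: [-5, 6, 0, 5, -5, -1, -4]
Stage 1 (CLIP -6 6): clip(-5,-6,6)=-5, clip(6,-6,6)=6, clip(0,-6,6)=0, clip(5,-6,6)=5, clip(-5,-6,6)=-5, clip(-1,-6,6)=-1, clip(-4,-6,6)=-4 -> [-5, 6, 0, 5, -5, -1, -4]
Stage 2 (CLIP 0 9): clip(-5,0,9)=0, clip(6,0,9)=6, clip(0,0,9)=0, clip(5,0,9)=5, clip(-5,0,9)=0, clip(-1,0,9)=0, clip(-4,0,9)=0 -> [0, 6, 0, 5, 0, 0, 0]
Stage 3 (CLIP -8 2): clip(0,-8,2)=0, clip(6,-8,2)=2, clip(0,-8,2)=0, clip(5,-8,2)=2, clip(0,-8,2)=0, clip(0,-8,2)=0, clip(0,-8,2)=0 -> [0, 2, 0, 2, 0, 0, 0]
Output sum: 4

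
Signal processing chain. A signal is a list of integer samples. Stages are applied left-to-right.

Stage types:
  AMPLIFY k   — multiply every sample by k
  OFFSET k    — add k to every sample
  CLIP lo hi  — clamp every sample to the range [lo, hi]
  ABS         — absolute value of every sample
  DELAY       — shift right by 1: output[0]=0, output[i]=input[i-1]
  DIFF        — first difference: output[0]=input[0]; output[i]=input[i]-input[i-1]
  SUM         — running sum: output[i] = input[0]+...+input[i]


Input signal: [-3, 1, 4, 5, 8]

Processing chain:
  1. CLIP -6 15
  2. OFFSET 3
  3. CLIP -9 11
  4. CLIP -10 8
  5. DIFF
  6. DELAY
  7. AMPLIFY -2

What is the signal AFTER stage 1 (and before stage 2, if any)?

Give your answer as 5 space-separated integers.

Answer: -3 1 4 5 8

Derivation:
Input: [-3, 1, 4, 5, 8]
Stage 1 (CLIP -6 15): clip(-3,-6,15)=-3, clip(1,-6,15)=1, clip(4,-6,15)=4, clip(5,-6,15)=5, clip(8,-6,15)=8 -> [-3, 1, 4, 5, 8]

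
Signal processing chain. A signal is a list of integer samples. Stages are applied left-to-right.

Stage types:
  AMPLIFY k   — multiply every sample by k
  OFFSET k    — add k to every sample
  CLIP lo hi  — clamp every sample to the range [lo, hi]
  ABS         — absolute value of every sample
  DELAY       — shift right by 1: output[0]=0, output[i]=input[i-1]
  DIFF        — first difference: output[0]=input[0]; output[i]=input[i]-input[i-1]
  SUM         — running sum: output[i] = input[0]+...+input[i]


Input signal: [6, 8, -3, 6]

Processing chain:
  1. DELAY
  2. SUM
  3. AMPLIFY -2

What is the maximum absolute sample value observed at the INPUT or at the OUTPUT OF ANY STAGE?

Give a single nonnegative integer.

Answer: 28

Derivation:
Input: [6, 8, -3, 6] (max |s|=8)
Stage 1 (DELAY): [0, 6, 8, -3] = [0, 6, 8, -3] -> [0, 6, 8, -3] (max |s|=8)
Stage 2 (SUM): sum[0..0]=0, sum[0..1]=6, sum[0..2]=14, sum[0..3]=11 -> [0, 6, 14, 11] (max |s|=14)
Stage 3 (AMPLIFY -2): 0*-2=0, 6*-2=-12, 14*-2=-28, 11*-2=-22 -> [0, -12, -28, -22] (max |s|=28)
Overall max amplitude: 28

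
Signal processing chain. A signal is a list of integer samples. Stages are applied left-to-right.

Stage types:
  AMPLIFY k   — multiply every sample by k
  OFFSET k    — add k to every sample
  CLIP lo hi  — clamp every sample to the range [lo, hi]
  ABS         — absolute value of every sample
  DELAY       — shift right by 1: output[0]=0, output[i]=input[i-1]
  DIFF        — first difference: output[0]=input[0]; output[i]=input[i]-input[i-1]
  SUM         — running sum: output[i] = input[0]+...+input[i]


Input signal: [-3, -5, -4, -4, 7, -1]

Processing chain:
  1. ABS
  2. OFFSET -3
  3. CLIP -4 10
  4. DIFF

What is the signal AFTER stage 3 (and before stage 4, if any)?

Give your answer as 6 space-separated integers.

Input: [-3, -5, -4, -4, 7, -1]
Stage 1 (ABS): |-3|=3, |-5|=5, |-4|=4, |-4|=4, |7|=7, |-1|=1 -> [3, 5, 4, 4, 7, 1]
Stage 2 (OFFSET -3): 3+-3=0, 5+-3=2, 4+-3=1, 4+-3=1, 7+-3=4, 1+-3=-2 -> [0, 2, 1, 1, 4, -2]
Stage 3 (CLIP -4 10): clip(0,-4,10)=0, clip(2,-4,10)=2, clip(1,-4,10)=1, clip(1,-4,10)=1, clip(4,-4,10)=4, clip(-2,-4,10)=-2 -> [0, 2, 1, 1, 4, -2]

Answer: 0 2 1 1 4 -2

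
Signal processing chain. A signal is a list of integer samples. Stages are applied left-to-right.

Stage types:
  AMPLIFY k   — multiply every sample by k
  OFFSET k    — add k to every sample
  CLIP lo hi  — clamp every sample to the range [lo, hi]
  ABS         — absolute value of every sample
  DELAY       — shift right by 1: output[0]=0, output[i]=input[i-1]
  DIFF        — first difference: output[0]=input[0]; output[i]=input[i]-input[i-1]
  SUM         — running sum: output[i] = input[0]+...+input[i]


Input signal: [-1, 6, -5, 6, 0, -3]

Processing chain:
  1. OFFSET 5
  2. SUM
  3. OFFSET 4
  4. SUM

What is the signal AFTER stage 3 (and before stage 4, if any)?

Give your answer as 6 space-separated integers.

Answer: 8 19 19 30 35 37

Derivation:
Input: [-1, 6, -5, 6, 0, -3]
Stage 1 (OFFSET 5): -1+5=4, 6+5=11, -5+5=0, 6+5=11, 0+5=5, -3+5=2 -> [4, 11, 0, 11, 5, 2]
Stage 2 (SUM): sum[0..0]=4, sum[0..1]=15, sum[0..2]=15, sum[0..3]=26, sum[0..4]=31, sum[0..5]=33 -> [4, 15, 15, 26, 31, 33]
Stage 3 (OFFSET 4): 4+4=8, 15+4=19, 15+4=19, 26+4=30, 31+4=35, 33+4=37 -> [8, 19, 19, 30, 35, 37]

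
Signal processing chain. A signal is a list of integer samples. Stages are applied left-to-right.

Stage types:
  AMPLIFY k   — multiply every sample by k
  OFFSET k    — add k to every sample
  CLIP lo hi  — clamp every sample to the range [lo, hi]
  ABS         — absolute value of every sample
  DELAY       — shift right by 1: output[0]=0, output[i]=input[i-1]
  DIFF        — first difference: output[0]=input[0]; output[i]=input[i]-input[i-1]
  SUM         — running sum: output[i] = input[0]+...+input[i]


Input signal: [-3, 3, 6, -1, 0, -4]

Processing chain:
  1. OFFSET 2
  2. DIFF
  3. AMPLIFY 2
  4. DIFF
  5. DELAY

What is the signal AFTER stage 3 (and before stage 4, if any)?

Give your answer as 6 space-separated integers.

Answer: -2 12 6 -14 2 -8

Derivation:
Input: [-3, 3, 6, -1, 0, -4]
Stage 1 (OFFSET 2): -3+2=-1, 3+2=5, 6+2=8, -1+2=1, 0+2=2, -4+2=-2 -> [-1, 5, 8, 1, 2, -2]
Stage 2 (DIFF): s[0]=-1, 5--1=6, 8-5=3, 1-8=-7, 2-1=1, -2-2=-4 -> [-1, 6, 3, -7, 1, -4]
Stage 3 (AMPLIFY 2): -1*2=-2, 6*2=12, 3*2=6, -7*2=-14, 1*2=2, -4*2=-8 -> [-2, 12, 6, -14, 2, -8]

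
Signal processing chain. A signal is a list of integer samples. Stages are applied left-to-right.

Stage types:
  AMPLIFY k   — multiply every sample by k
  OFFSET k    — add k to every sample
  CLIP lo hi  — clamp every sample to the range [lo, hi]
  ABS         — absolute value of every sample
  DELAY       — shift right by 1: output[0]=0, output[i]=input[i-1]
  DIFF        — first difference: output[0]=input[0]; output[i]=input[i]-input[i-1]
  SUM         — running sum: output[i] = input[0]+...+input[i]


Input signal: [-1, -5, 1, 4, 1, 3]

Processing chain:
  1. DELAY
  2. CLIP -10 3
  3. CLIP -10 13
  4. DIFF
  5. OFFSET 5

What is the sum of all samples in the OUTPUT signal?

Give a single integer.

Input: [-1, -5, 1, 4, 1, 3]
Stage 1 (DELAY): [0, -1, -5, 1, 4, 1] = [0, -1, -5, 1, 4, 1] -> [0, -1, -5, 1, 4, 1]
Stage 2 (CLIP -10 3): clip(0,-10,3)=0, clip(-1,-10,3)=-1, clip(-5,-10,3)=-5, clip(1,-10,3)=1, clip(4,-10,3)=3, clip(1,-10,3)=1 -> [0, -1, -5, 1, 3, 1]
Stage 3 (CLIP -10 13): clip(0,-10,13)=0, clip(-1,-10,13)=-1, clip(-5,-10,13)=-5, clip(1,-10,13)=1, clip(3,-10,13)=3, clip(1,-10,13)=1 -> [0, -1, -5, 1, 3, 1]
Stage 4 (DIFF): s[0]=0, -1-0=-1, -5--1=-4, 1--5=6, 3-1=2, 1-3=-2 -> [0, -1, -4, 6, 2, -2]
Stage 5 (OFFSET 5): 0+5=5, -1+5=4, -4+5=1, 6+5=11, 2+5=7, -2+5=3 -> [5, 4, 1, 11, 7, 3]
Output sum: 31

Answer: 31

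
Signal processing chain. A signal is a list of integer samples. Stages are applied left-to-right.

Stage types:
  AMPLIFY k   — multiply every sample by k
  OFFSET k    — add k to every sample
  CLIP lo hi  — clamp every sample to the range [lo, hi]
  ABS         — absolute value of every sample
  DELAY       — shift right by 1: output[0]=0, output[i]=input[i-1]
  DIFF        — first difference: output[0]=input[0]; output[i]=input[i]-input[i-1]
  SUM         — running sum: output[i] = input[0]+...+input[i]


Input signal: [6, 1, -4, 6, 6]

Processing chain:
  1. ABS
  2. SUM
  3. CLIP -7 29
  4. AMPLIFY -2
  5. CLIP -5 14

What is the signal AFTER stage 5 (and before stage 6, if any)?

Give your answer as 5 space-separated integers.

Input: [6, 1, -4, 6, 6]
Stage 1 (ABS): |6|=6, |1|=1, |-4|=4, |6|=6, |6|=6 -> [6, 1, 4, 6, 6]
Stage 2 (SUM): sum[0..0]=6, sum[0..1]=7, sum[0..2]=11, sum[0..3]=17, sum[0..4]=23 -> [6, 7, 11, 17, 23]
Stage 3 (CLIP -7 29): clip(6,-7,29)=6, clip(7,-7,29)=7, clip(11,-7,29)=11, clip(17,-7,29)=17, clip(23,-7,29)=23 -> [6, 7, 11, 17, 23]
Stage 4 (AMPLIFY -2): 6*-2=-12, 7*-2=-14, 11*-2=-22, 17*-2=-34, 23*-2=-46 -> [-12, -14, -22, -34, -46]
Stage 5 (CLIP -5 14): clip(-12,-5,14)=-5, clip(-14,-5,14)=-5, clip(-22,-5,14)=-5, clip(-34,-5,14)=-5, clip(-46,-5,14)=-5 -> [-5, -5, -5, -5, -5]

Answer: -5 -5 -5 -5 -5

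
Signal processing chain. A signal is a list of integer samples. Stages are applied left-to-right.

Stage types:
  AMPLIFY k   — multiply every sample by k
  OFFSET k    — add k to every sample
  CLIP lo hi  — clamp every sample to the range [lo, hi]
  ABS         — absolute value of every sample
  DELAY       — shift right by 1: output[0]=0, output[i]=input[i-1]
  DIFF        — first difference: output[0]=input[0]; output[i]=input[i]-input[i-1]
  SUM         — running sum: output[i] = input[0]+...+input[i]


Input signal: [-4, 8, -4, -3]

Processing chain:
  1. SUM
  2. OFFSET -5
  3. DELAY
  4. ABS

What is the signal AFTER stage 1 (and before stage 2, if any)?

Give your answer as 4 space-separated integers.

Input: [-4, 8, -4, -3]
Stage 1 (SUM): sum[0..0]=-4, sum[0..1]=4, sum[0..2]=0, sum[0..3]=-3 -> [-4, 4, 0, -3]

Answer: -4 4 0 -3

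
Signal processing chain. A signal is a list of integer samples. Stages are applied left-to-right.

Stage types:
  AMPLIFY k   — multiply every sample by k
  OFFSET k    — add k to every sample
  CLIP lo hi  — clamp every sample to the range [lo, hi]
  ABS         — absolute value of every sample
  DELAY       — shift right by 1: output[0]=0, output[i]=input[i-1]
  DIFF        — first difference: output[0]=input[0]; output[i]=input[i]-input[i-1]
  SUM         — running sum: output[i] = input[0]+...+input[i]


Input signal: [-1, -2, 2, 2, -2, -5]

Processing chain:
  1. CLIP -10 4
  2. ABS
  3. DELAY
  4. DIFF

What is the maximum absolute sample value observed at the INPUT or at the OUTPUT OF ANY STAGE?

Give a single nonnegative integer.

Input: [-1, -2, 2, 2, -2, -5] (max |s|=5)
Stage 1 (CLIP -10 4): clip(-1,-10,4)=-1, clip(-2,-10,4)=-2, clip(2,-10,4)=2, clip(2,-10,4)=2, clip(-2,-10,4)=-2, clip(-5,-10,4)=-5 -> [-1, -2, 2, 2, -2, -5] (max |s|=5)
Stage 2 (ABS): |-1|=1, |-2|=2, |2|=2, |2|=2, |-2|=2, |-5|=5 -> [1, 2, 2, 2, 2, 5] (max |s|=5)
Stage 3 (DELAY): [0, 1, 2, 2, 2, 2] = [0, 1, 2, 2, 2, 2] -> [0, 1, 2, 2, 2, 2] (max |s|=2)
Stage 4 (DIFF): s[0]=0, 1-0=1, 2-1=1, 2-2=0, 2-2=0, 2-2=0 -> [0, 1, 1, 0, 0, 0] (max |s|=1)
Overall max amplitude: 5

Answer: 5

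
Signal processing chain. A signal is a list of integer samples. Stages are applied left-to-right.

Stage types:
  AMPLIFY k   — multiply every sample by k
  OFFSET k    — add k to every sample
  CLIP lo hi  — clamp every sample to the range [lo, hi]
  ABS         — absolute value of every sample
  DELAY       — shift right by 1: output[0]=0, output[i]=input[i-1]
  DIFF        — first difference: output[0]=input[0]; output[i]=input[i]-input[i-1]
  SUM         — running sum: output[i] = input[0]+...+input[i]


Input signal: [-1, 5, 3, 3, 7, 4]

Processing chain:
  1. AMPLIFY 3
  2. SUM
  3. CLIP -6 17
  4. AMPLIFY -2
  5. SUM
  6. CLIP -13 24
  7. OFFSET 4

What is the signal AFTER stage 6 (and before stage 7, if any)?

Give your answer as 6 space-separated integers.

Answer: 6 -13 -13 -13 -13 -13

Derivation:
Input: [-1, 5, 3, 3, 7, 4]
Stage 1 (AMPLIFY 3): -1*3=-3, 5*3=15, 3*3=9, 3*3=9, 7*3=21, 4*3=12 -> [-3, 15, 9, 9, 21, 12]
Stage 2 (SUM): sum[0..0]=-3, sum[0..1]=12, sum[0..2]=21, sum[0..3]=30, sum[0..4]=51, sum[0..5]=63 -> [-3, 12, 21, 30, 51, 63]
Stage 3 (CLIP -6 17): clip(-3,-6,17)=-3, clip(12,-6,17)=12, clip(21,-6,17)=17, clip(30,-6,17)=17, clip(51,-6,17)=17, clip(63,-6,17)=17 -> [-3, 12, 17, 17, 17, 17]
Stage 4 (AMPLIFY -2): -3*-2=6, 12*-2=-24, 17*-2=-34, 17*-2=-34, 17*-2=-34, 17*-2=-34 -> [6, -24, -34, -34, -34, -34]
Stage 5 (SUM): sum[0..0]=6, sum[0..1]=-18, sum[0..2]=-52, sum[0..3]=-86, sum[0..4]=-120, sum[0..5]=-154 -> [6, -18, -52, -86, -120, -154]
Stage 6 (CLIP -13 24): clip(6,-13,24)=6, clip(-18,-13,24)=-13, clip(-52,-13,24)=-13, clip(-86,-13,24)=-13, clip(-120,-13,24)=-13, clip(-154,-13,24)=-13 -> [6, -13, -13, -13, -13, -13]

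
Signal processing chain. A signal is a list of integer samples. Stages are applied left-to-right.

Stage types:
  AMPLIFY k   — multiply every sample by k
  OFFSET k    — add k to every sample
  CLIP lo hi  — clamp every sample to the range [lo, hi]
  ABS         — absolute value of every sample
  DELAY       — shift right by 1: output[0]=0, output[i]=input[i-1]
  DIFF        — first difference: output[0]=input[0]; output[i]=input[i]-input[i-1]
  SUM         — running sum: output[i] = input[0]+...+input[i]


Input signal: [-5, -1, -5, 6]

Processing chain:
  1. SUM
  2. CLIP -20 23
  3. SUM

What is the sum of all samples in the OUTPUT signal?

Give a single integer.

Answer: -65

Derivation:
Input: [-5, -1, -5, 6]
Stage 1 (SUM): sum[0..0]=-5, sum[0..1]=-6, sum[0..2]=-11, sum[0..3]=-5 -> [-5, -6, -11, -5]
Stage 2 (CLIP -20 23): clip(-5,-20,23)=-5, clip(-6,-20,23)=-6, clip(-11,-20,23)=-11, clip(-5,-20,23)=-5 -> [-5, -6, -11, -5]
Stage 3 (SUM): sum[0..0]=-5, sum[0..1]=-11, sum[0..2]=-22, sum[0..3]=-27 -> [-5, -11, -22, -27]
Output sum: -65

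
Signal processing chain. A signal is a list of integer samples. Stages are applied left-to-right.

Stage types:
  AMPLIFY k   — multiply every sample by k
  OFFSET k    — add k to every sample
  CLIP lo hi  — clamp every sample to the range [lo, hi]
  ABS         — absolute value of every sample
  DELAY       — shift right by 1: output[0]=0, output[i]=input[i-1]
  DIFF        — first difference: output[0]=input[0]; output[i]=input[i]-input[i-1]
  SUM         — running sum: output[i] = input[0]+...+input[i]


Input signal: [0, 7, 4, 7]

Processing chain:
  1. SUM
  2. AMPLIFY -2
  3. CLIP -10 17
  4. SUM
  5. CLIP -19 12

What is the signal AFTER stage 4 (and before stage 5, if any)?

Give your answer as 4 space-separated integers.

Answer: 0 -10 -20 -30

Derivation:
Input: [0, 7, 4, 7]
Stage 1 (SUM): sum[0..0]=0, sum[0..1]=7, sum[0..2]=11, sum[0..3]=18 -> [0, 7, 11, 18]
Stage 2 (AMPLIFY -2): 0*-2=0, 7*-2=-14, 11*-2=-22, 18*-2=-36 -> [0, -14, -22, -36]
Stage 3 (CLIP -10 17): clip(0,-10,17)=0, clip(-14,-10,17)=-10, clip(-22,-10,17)=-10, clip(-36,-10,17)=-10 -> [0, -10, -10, -10]
Stage 4 (SUM): sum[0..0]=0, sum[0..1]=-10, sum[0..2]=-20, sum[0..3]=-30 -> [0, -10, -20, -30]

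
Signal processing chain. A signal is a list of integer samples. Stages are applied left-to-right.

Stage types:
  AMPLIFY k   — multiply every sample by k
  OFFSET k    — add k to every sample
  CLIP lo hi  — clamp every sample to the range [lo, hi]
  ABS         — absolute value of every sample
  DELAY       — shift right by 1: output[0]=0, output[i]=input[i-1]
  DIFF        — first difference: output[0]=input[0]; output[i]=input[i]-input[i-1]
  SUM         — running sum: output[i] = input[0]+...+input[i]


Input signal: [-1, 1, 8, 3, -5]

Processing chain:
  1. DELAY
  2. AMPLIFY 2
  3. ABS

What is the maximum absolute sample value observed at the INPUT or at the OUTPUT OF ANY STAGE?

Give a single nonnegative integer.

Answer: 16

Derivation:
Input: [-1, 1, 8, 3, -5] (max |s|=8)
Stage 1 (DELAY): [0, -1, 1, 8, 3] = [0, -1, 1, 8, 3] -> [0, -1, 1, 8, 3] (max |s|=8)
Stage 2 (AMPLIFY 2): 0*2=0, -1*2=-2, 1*2=2, 8*2=16, 3*2=6 -> [0, -2, 2, 16, 6] (max |s|=16)
Stage 3 (ABS): |0|=0, |-2|=2, |2|=2, |16|=16, |6|=6 -> [0, 2, 2, 16, 6] (max |s|=16)
Overall max amplitude: 16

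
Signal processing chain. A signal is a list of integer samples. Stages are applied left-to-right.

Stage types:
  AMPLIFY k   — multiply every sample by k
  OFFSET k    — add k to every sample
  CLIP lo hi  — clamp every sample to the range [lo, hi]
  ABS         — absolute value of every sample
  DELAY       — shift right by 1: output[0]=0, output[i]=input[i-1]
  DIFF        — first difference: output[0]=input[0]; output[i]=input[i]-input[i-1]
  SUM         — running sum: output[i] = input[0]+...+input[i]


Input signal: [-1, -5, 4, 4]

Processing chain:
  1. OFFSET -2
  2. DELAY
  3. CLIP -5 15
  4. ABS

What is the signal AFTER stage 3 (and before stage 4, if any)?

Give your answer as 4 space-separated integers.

Input: [-1, -5, 4, 4]
Stage 1 (OFFSET -2): -1+-2=-3, -5+-2=-7, 4+-2=2, 4+-2=2 -> [-3, -7, 2, 2]
Stage 2 (DELAY): [0, -3, -7, 2] = [0, -3, -7, 2] -> [0, -3, -7, 2]
Stage 3 (CLIP -5 15): clip(0,-5,15)=0, clip(-3,-5,15)=-3, clip(-7,-5,15)=-5, clip(2,-5,15)=2 -> [0, -3, -5, 2]

Answer: 0 -3 -5 2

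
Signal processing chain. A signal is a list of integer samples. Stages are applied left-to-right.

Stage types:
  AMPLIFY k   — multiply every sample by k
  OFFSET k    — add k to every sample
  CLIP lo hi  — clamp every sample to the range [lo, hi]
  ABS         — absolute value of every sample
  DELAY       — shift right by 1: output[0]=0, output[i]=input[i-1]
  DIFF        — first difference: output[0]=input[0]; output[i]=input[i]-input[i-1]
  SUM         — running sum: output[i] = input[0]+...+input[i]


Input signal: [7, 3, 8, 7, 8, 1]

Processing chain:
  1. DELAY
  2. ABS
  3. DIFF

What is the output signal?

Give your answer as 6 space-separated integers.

Input: [7, 3, 8, 7, 8, 1]
Stage 1 (DELAY): [0, 7, 3, 8, 7, 8] = [0, 7, 3, 8, 7, 8] -> [0, 7, 3, 8, 7, 8]
Stage 2 (ABS): |0|=0, |7|=7, |3|=3, |8|=8, |7|=7, |8|=8 -> [0, 7, 3, 8, 7, 8]
Stage 3 (DIFF): s[0]=0, 7-0=7, 3-7=-4, 8-3=5, 7-8=-1, 8-7=1 -> [0, 7, -4, 5, -1, 1]

Answer: 0 7 -4 5 -1 1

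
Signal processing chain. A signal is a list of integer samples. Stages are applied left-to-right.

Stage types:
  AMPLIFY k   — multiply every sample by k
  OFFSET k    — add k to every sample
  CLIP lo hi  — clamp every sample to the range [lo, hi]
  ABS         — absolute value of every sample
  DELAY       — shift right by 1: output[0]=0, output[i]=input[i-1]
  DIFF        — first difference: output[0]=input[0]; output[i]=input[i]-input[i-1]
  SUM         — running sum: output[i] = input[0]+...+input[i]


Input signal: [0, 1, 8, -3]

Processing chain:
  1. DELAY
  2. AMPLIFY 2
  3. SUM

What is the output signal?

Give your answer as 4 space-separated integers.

Answer: 0 0 2 18

Derivation:
Input: [0, 1, 8, -3]
Stage 1 (DELAY): [0, 0, 1, 8] = [0, 0, 1, 8] -> [0, 0, 1, 8]
Stage 2 (AMPLIFY 2): 0*2=0, 0*2=0, 1*2=2, 8*2=16 -> [0, 0, 2, 16]
Stage 3 (SUM): sum[0..0]=0, sum[0..1]=0, sum[0..2]=2, sum[0..3]=18 -> [0, 0, 2, 18]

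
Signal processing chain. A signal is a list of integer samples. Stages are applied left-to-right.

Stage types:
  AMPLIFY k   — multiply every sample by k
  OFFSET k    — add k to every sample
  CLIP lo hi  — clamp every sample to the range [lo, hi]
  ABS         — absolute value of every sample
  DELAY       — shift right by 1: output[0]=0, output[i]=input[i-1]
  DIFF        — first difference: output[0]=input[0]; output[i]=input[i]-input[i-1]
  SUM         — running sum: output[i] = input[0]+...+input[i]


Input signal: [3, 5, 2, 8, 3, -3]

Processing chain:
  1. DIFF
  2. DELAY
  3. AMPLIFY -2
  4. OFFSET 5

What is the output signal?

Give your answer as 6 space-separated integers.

Input: [3, 5, 2, 8, 3, -3]
Stage 1 (DIFF): s[0]=3, 5-3=2, 2-5=-3, 8-2=6, 3-8=-5, -3-3=-6 -> [3, 2, -3, 6, -5, -6]
Stage 2 (DELAY): [0, 3, 2, -3, 6, -5] = [0, 3, 2, -3, 6, -5] -> [0, 3, 2, -3, 6, -5]
Stage 3 (AMPLIFY -2): 0*-2=0, 3*-2=-6, 2*-2=-4, -3*-2=6, 6*-2=-12, -5*-2=10 -> [0, -6, -4, 6, -12, 10]
Stage 4 (OFFSET 5): 0+5=5, -6+5=-1, -4+5=1, 6+5=11, -12+5=-7, 10+5=15 -> [5, -1, 1, 11, -7, 15]

Answer: 5 -1 1 11 -7 15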